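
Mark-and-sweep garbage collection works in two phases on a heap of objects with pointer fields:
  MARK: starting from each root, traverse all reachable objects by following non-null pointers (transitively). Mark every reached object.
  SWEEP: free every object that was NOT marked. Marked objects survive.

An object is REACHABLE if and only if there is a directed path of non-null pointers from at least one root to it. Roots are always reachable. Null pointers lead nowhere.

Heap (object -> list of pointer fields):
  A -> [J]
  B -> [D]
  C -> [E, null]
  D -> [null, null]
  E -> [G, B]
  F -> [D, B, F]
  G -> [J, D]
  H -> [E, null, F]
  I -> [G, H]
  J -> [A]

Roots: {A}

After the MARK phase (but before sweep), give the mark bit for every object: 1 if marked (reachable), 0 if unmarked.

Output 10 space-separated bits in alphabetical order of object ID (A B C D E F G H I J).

Roots: A
Mark A: refs=J, marked=A
Mark J: refs=A, marked=A J
Unmarked (collected): B C D E F G H I

Answer: 1 0 0 0 0 0 0 0 0 1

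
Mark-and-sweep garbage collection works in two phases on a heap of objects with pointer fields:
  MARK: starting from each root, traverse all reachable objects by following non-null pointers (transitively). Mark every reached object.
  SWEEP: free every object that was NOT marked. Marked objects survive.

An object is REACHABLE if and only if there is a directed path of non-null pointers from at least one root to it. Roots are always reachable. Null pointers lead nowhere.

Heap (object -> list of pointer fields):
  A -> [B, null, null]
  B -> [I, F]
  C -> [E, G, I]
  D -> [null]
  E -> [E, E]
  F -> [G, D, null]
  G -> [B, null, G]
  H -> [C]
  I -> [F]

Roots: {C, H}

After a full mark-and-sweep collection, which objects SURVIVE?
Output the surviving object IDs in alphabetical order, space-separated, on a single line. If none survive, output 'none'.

Answer: B C D E F G H I

Derivation:
Roots: C H
Mark C: refs=E G I, marked=C
Mark H: refs=C, marked=C H
Mark E: refs=E E, marked=C E H
Mark G: refs=B null G, marked=C E G H
Mark I: refs=F, marked=C E G H I
Mark B: refs=I F, marked=B C E G H I
Mark F: refs=G D null, marked=B C E F G H I
Mark D: refs=null, marked=B C D E F G H I
Unmarked (collected): A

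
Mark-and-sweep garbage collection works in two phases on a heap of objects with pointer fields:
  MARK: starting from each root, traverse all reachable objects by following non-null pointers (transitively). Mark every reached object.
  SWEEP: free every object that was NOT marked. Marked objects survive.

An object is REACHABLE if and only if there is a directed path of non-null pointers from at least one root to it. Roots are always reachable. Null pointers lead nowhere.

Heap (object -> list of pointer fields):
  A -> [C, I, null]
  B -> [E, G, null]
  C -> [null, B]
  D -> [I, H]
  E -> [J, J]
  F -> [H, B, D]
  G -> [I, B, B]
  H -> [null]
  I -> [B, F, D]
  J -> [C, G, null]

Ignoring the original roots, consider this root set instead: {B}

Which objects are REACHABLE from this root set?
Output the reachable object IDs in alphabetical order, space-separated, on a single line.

Roots: B
Mark B: refs=E G null, marked=B
Mark E: refs=J J, marked=B E
Mark G: refs=I B B, marked=B E G
Mark J: refs=C G null, marked=B E G J
Mark I: refs=B F D, marked=B E G I J
Mark C: refs=null B, marked=B C E G I J
Mark F: refs=H B D, marked=B C E F G I J
Mark D: refs=I H, marked=B C D E F G I J
Mark H: refs=null, marked=B C D E F G H I J
Unmarked (collected): A

Answer: B C D E F G H I J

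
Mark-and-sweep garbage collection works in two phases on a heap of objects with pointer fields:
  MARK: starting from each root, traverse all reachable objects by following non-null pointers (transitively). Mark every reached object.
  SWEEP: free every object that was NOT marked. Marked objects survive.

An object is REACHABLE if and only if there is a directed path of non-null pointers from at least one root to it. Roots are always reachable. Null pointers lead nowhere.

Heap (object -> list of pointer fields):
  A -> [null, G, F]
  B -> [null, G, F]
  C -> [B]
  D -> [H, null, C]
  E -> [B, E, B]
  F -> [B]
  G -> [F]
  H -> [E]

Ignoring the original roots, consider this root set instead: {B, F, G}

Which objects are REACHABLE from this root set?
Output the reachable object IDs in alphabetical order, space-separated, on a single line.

Roots: B F G
Mark B: refs=null G F, marked=B
Mark F: refs=B, marked=B F
Mark G: refs=F, marked=B F G
Unmarked (collected): A C D E H

Answer: B F G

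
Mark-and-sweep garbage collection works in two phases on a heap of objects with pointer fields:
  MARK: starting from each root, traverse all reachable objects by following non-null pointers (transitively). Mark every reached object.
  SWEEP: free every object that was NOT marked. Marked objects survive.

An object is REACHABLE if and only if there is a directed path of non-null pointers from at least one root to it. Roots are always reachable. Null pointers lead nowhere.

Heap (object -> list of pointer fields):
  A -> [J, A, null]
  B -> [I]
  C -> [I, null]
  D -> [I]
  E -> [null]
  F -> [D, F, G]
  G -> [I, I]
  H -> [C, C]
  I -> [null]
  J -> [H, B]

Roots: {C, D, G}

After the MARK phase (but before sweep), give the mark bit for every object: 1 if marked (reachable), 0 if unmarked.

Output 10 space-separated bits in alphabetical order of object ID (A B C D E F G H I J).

Roots: C D G
Mark C: refs=I null, marked=C
Mark D: refs=I, marked=C D
Mark G: refs=I I, marked=C D G
Mark I: refs=null, marked=C D G I
Unmarked (collected): A B E F H J

Answer: 0 0 1 1 0 0 1 0 1 0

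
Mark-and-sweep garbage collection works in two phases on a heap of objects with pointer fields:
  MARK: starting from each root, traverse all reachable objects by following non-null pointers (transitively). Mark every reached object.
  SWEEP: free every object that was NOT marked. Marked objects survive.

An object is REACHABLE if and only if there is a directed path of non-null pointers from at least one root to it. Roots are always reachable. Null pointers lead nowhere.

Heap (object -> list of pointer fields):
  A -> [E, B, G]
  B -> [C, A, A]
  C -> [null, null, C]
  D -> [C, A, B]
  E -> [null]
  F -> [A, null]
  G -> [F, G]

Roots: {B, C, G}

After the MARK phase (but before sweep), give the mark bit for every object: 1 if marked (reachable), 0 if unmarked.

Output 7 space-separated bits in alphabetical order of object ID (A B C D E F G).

Roots: B C G
Mark B: refs=C A A, marked=B
Mark C: refs=null null C, marked=B C
Mark G: refs=F G, marked=B C G
Mark A: refs=E B G, marked=A B C G
Mark F: refs=A null, marked=A B C F G
Mark E: refs=null, marked=A B C E F G
Unmarked (collected): D

Answer: 1 1 1 0 1 1 1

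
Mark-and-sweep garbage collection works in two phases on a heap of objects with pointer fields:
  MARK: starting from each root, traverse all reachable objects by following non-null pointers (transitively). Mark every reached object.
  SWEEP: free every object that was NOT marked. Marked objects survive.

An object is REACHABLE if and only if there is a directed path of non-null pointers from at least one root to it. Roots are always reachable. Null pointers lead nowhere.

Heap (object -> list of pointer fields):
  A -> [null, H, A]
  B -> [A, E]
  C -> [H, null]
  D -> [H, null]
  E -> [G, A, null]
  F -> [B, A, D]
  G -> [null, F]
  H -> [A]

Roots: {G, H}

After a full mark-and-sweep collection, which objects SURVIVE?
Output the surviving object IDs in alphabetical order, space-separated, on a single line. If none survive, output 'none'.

Roots: G H
Mark G: refs=null F, marked=G
Mark H: refs=A, marked=G H
Mark F: refs=B A D, marked=F G H
Mark A: refs=null H A, marked=A F G H
Mark B: refs=A E, marked=A B F G H
Mark D: refs=H null, marked=A B D F G H
Mark E: refs=G A null, marked=A B D E F G H
Unmarked (collected): C

Answer: A B D E F G H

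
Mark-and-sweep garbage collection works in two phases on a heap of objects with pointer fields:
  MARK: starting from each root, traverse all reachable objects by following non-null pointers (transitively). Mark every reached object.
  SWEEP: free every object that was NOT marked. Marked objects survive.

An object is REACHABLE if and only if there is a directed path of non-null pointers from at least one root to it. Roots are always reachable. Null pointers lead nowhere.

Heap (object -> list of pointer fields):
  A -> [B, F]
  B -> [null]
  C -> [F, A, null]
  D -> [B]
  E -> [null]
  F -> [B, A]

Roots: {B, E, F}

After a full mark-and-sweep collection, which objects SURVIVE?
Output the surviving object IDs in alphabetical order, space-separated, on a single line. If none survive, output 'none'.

Roots: B E F
Mark B: refs=null, marked=B
Mark E: refs=null, marked=B E
Mark F: refs=B A, marked=B E F
Mark A: refs=B F, marked=A B E F
Unmarked (collected): C D

Answer: A B E F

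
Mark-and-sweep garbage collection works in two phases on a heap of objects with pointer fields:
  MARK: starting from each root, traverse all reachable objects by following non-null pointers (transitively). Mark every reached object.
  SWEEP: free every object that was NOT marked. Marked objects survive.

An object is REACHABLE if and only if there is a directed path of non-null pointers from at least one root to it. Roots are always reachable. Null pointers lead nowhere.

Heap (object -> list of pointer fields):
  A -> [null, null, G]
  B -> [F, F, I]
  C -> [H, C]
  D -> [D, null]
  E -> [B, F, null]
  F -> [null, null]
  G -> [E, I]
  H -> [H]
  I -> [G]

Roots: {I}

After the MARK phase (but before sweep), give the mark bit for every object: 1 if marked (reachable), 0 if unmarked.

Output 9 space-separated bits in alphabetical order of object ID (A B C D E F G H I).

Answer: 0 1 0 0 1 1 1 0 1

Derivation:
Roots: I
Mark I: refs=G, marked=I
Mark G: refs=E I, marked=G I
Mark E: refs=B F null, marked=E G I
Mark B: refs=F F I, marked=B E G I
Mark F: refs=null null, marked=B E F G I
Unmarked (collected): A C D H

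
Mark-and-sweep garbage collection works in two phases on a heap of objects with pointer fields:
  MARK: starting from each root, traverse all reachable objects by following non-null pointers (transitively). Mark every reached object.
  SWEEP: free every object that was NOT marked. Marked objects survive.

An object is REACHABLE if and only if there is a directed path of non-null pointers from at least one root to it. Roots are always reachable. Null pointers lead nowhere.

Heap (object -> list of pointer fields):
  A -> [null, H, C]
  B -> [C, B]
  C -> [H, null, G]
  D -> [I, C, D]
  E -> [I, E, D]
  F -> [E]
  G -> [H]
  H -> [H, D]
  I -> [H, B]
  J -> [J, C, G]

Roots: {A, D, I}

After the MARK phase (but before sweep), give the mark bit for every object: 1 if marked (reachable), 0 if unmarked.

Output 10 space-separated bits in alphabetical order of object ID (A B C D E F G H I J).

Roots: A D I
Mark A: refs=null H C, marked=A
Mark D: refs=I C D, marked=A D
Mark I: refs=H B, marked=A D I
Mark H: refs=H D, marked=A D H I
Mark C: refs=H null G, marked=A C D H I
Mark B: refs=C B, marked=A B C D H I
Mark G: refs=H, marked=A B C D G H I
Unmarked (collected): E F J

Answer: 1 1 1 1 0 0 1 1 1 0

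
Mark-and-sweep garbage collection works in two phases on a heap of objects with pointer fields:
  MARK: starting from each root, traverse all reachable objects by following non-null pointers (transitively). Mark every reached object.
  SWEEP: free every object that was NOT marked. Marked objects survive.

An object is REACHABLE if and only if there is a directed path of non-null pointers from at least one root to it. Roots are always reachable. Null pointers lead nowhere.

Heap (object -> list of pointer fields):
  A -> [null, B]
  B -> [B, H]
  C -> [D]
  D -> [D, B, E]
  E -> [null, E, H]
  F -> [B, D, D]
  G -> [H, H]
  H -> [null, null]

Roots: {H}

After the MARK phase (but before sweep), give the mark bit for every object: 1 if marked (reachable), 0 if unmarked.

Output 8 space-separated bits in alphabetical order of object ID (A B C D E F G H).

Answer: 0 0 0 0 0 0 0 1

Derivation:
Roots: H
Mark H: refs=null null, marked=H
Unmarked (collected): A B C D E F G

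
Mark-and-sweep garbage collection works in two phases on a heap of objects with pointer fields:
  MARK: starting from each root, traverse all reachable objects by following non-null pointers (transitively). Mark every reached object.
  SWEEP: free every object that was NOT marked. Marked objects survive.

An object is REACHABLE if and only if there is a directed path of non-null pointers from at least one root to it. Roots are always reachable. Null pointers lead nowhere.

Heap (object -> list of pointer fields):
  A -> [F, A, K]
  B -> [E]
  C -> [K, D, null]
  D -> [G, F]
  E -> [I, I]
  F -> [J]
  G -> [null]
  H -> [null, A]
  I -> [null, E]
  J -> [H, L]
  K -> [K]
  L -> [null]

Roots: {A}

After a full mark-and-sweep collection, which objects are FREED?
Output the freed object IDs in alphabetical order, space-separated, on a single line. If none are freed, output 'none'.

Roots: A
Mark A: refs=F A K, marked=A
Mark F: refs=J, marked=A F
Mark K: refs=K, marked=A F K
Mark J: refs=H L, marked=A F J K
Mark H: refs=null A, marked=A F H J K
Mark L: refs=null, marked=A F H J K L
Unmarked (collected): B C D E G I

Answer: B C D E G I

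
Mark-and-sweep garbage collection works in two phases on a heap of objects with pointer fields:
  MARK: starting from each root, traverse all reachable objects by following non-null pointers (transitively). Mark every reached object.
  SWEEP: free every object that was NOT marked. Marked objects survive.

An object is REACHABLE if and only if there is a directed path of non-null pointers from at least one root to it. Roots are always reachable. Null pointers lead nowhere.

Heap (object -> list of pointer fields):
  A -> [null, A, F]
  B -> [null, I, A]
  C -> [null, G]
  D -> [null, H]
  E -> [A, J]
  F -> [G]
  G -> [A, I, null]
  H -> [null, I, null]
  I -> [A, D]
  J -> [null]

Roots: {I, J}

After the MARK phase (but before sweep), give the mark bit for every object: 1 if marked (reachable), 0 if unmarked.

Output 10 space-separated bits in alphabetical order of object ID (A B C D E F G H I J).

Roots: I J
Mark I: refs=A D, marked=I
Mark J: refs=null, marked=I J
Mark A: refs=null A F, marked=A I J
Mark D: refs=null H, marked=A D I J
Mark F: refs=G, marked=A D F I J
Mark H: refs=null I null, marked=A D F H I J
Mark G: refs=A I null, marked=A D F G H I J
Unmarked (collected): B C E

Answer: 1 0 0 1 0 1 1 1 1 1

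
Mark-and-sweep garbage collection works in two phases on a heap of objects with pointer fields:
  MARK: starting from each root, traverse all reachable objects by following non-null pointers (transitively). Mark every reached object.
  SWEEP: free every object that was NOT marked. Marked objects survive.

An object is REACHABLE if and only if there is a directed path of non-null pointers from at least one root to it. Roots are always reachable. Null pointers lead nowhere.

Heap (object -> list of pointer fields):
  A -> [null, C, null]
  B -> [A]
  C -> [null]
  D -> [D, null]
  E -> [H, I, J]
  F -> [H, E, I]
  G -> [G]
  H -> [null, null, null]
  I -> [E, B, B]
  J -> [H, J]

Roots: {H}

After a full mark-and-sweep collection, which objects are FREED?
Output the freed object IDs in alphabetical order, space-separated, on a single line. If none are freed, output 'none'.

Roots: H
Mark H: refs=null null null, marked=H
Unmarked (collected): A B C D E F G I J

Answer: A B C D E F G I J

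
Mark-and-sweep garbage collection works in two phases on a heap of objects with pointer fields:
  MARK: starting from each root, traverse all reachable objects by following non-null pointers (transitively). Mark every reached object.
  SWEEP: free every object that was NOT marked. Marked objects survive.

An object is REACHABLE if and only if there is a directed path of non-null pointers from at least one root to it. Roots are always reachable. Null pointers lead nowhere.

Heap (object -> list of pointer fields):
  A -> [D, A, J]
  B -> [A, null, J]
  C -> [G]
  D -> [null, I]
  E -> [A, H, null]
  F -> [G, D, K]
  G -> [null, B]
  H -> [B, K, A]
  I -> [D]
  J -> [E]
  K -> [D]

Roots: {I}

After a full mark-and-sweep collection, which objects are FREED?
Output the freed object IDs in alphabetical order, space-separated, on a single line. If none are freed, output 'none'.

Roots: I
Mark I: refs=D, marked=I
Mark D: refs=null I, marked=D I
Unmarked (collected): A B C E F G H J K

Answer: A B C E F G H J K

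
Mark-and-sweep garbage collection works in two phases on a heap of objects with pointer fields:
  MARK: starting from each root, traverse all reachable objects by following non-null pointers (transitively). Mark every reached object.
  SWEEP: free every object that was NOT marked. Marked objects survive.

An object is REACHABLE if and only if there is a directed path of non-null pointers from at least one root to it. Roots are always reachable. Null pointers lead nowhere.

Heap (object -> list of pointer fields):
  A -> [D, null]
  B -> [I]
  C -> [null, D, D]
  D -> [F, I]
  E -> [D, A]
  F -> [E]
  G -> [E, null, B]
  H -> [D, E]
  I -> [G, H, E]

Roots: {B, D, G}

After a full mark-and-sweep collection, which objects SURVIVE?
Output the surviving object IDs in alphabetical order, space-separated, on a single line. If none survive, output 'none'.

Roots: B D G
Mark B: refs=I, marked=B
Mark D: refs=F I, marked=B D
Mark G: refs=E null B, marked=B D G
Mark I: refs=G H E, marked=B D G I
Mark F: refs=E, marked=B D F G I
Mark E: refs=D A, marked=B D E F G I
Mark H: refs=D E, marked=B D E F G H I
Mark A: refs=D null, marked=A B D E F G H I
Unmarked (collected): C

Answer: A B D E F G H I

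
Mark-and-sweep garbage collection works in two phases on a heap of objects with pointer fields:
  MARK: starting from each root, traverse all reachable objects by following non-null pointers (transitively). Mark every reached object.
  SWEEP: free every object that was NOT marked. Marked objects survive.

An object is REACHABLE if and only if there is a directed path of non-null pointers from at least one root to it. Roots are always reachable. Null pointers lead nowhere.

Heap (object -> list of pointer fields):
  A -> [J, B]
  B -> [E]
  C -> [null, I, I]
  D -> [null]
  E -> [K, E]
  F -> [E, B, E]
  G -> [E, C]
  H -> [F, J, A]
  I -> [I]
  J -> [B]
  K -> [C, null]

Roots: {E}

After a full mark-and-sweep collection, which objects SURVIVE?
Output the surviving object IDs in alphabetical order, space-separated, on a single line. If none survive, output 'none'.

Answer: C E I K

Derivation:
Roots: E
Mark E: refs=K E, marked=E
Mark K: refs=C null, marked=E K
Mark C: refs=null I I, marked=C E K
Mark I: refs=I, marked=C E I K
Unmarked (collected): A B D F G H J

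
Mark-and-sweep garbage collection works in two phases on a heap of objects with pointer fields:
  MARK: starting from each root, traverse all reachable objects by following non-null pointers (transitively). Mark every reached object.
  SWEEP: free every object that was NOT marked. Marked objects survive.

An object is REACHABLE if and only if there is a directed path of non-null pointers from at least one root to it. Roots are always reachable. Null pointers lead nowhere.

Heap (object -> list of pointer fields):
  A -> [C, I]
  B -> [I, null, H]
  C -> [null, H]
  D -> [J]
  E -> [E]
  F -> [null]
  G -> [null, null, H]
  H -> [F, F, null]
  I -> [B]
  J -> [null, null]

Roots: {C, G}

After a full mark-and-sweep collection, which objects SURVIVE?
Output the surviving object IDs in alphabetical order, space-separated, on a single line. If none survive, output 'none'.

Roots: C G
Mark C: refs=null H, marked=C
Mark G: refs=null null H, marked=C G
Mark H: refs=F F null, marked=C G H
Mark F: refs=null, marked=C F G H
Unmarked (collected): A B D E I J

Answer: C F G H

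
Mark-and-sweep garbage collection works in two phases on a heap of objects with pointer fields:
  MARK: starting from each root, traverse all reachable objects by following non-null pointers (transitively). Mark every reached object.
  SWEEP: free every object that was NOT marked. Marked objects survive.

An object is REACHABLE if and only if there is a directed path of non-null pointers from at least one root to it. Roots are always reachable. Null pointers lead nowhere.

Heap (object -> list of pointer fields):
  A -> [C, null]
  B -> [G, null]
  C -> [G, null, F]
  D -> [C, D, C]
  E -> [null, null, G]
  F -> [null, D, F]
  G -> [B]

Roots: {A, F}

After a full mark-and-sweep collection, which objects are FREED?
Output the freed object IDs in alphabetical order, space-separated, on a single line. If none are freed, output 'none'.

Roots: A F
Mark A: refs=C null, marked=A
Mark F: refs=null D F, marked=A F
Mark C: refs=G null F, marked=A C F
Mark D: refs=C D C, marked=A C D F
Mark G: refs=B, marked=A C D F G
Mark B: refs=G null, marked=A B C D F G
Unmarked (collected): E

Answer: E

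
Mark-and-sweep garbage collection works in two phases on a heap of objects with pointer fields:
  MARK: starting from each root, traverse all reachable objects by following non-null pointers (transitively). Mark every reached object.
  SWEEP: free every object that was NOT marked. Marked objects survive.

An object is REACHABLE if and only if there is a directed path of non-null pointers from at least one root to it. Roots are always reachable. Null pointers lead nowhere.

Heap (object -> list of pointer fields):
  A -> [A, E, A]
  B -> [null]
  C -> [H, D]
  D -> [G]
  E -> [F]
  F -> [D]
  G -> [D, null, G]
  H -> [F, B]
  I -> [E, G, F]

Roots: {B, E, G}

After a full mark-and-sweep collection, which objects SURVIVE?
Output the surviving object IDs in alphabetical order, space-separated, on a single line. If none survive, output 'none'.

Answer: B D E F G

Derivation:
Roots: B E G
Mark B: refs=null, marked=B
Mark E: refs=F, marked=B E
Mark G: refs=D null G, marked=B E G
Mark F: refs=D, marked=B E F G
Mark D: refs=G, marked=B D E F G
Unmarked (collected): A C H I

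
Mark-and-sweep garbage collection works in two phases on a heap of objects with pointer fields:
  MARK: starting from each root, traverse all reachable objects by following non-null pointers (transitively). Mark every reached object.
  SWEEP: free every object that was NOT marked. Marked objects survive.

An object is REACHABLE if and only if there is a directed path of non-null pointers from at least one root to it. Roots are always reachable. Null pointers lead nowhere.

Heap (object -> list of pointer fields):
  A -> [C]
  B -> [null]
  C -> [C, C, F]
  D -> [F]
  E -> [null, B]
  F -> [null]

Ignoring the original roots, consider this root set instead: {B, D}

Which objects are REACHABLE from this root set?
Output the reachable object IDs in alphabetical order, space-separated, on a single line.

Roots: B D
Mark B: refs=null, marked=B
Mark D: refs=F, marked=B D
Mark F: refs=null, marked=B D F
Unmarked (collected): A C E

Answer: B D F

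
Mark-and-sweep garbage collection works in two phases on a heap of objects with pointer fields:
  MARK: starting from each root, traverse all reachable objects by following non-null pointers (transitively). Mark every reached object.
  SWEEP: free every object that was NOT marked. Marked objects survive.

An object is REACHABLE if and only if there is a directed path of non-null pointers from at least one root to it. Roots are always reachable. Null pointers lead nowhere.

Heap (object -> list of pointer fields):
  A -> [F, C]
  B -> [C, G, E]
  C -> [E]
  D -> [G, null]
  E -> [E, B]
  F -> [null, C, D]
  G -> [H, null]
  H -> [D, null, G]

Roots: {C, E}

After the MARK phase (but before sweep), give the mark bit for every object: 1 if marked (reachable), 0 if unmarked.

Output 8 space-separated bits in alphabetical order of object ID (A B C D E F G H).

Roots: C E
Mark C: refs=E, marked=C
Mark E: refs=E B, marked=C E
Mark B: refs=C G E, marked=B C E
Mark G: refs=H null, marked=B C E G
Mark H: refs=D null G, marked=B C E G H
Mark D: refs=G null, marked=B C D E G H
Unmarked (collected): A F

Answer: 0 1 1 1 1 0 1 1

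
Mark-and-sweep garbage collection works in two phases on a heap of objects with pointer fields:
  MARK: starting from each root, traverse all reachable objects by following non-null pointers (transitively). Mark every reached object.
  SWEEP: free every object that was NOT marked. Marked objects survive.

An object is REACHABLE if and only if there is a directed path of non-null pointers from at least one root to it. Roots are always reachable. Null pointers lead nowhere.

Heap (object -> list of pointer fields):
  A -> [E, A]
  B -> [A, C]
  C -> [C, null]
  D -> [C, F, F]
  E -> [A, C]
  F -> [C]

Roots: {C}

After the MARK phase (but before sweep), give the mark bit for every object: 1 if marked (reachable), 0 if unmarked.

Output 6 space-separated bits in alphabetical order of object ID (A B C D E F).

Answer: 0 0 1 0 0 0

Derivation:
Roots: C
Mark C: refs=C null, marked=C
Unmarked (collected): A B D E F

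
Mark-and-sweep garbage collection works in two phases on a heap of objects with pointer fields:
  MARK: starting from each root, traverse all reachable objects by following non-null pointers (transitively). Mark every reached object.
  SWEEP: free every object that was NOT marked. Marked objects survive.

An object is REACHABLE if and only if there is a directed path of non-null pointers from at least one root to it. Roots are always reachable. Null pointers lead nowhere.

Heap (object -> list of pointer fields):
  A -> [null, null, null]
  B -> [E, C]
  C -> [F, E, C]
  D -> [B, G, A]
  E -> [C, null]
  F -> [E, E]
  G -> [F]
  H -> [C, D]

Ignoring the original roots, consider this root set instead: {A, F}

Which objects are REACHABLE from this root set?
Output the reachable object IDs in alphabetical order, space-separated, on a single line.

Answer: A C E F

Derivation:
Roots: A F
Mark A: refs=null null null, marked=A
Mark F: refs=E E, marked=A F
Mark E: refs=C null, marked=A E F
Mark C: refs=F E C, marked=A C E F
Unmarked (collected): B D G H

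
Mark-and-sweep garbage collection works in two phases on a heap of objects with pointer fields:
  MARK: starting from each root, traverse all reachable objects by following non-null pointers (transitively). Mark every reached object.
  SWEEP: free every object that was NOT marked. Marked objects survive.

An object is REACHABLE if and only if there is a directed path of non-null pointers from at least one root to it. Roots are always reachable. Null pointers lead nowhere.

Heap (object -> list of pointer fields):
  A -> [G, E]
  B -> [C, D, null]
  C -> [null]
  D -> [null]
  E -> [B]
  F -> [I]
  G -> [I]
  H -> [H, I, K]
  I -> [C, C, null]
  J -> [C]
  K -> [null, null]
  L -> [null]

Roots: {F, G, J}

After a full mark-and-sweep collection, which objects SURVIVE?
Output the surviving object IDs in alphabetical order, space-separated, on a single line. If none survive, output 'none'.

Answer: C F G I J

Derivation:
Roots: F G J
Mark F: refs=I, marked=F
Mark G: refs=I, marked=F G
Mark J: refs=C, marked=F G J
Mark I: refs=C C null, marked=F G I J
Mark C: refs=null, marked=C F G I J
Unmarked (collected): A B D E H K L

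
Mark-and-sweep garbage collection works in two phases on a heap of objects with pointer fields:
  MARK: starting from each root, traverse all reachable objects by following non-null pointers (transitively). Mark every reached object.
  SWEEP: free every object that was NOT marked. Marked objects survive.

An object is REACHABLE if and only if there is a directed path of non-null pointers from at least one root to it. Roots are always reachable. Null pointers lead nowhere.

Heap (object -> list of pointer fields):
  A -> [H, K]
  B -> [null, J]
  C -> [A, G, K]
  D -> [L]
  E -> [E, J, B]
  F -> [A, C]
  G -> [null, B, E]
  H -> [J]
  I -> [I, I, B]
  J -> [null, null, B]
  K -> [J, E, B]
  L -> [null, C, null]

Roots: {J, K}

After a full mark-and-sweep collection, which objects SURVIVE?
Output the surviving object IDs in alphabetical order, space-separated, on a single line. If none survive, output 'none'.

Answer: B E J K

Derivation:
Roots: J K
Mark J: refs=null null B, marked=J
Mark K: refs=J E B, marked=J K
Mark B: refs=null J, marked=B J K
Mark E: refs=E J B, marked=B E J K
Unmarked (collected): A C D F G H I L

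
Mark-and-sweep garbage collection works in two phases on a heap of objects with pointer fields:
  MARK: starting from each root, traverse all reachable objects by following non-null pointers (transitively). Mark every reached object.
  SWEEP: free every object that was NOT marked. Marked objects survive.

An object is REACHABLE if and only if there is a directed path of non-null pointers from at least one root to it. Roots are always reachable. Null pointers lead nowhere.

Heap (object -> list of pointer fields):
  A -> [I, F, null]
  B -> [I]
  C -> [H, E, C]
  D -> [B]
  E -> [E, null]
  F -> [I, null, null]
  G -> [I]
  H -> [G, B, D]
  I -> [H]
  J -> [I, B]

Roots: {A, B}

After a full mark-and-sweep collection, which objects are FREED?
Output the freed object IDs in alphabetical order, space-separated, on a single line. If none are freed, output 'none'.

Answer: C E J

Derivation:
Roots: A B
Mark A: refs=I F null, marked=A
Mark B: refs=I, marked=A B
Mark I: refs=H, marked=A B I
Mark F: refs=I null null, marked=A B F I
Mark H: refs=G B D, marked=A B F H I
Mark G: refs=I, marked=A B F G H I
Mark D: refs=B, marked=A B D F G H I
Unmarked (collected): C E J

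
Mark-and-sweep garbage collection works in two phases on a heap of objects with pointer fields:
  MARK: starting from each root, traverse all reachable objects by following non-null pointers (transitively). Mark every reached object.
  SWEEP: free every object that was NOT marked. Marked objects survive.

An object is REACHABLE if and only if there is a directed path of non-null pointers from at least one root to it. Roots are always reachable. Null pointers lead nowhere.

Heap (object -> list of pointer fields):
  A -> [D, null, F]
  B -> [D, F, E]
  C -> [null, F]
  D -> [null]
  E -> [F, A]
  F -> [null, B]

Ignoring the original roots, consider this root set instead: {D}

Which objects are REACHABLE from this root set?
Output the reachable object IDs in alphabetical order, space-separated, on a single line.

Roots: D
Mark D: refs=null, marked=D
Unmarked (collected): A B C E F

Answer: D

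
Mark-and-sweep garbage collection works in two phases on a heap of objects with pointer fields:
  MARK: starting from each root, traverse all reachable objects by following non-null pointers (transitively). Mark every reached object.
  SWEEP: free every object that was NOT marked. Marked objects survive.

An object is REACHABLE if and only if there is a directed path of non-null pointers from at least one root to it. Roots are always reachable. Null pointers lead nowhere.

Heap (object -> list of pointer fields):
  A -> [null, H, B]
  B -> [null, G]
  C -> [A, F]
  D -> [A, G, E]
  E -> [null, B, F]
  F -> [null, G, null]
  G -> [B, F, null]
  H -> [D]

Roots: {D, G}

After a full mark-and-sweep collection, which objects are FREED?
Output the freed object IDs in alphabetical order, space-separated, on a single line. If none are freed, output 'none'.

Roots: D G
Mark D: refs=A G E, marked=D
Mark G: refs=B F null, marked=D G
Mark A: refs=null H B, marked=A D G
Mark E: refs=null B F, marked=A D E G
Mark B: refs=null G, marked=A B D E G
Mark F: refs=null G null, marked=A B D E F G
Mark H: refs=D, marked=A B D E F G H
Unmarked (collected): C

Answer: C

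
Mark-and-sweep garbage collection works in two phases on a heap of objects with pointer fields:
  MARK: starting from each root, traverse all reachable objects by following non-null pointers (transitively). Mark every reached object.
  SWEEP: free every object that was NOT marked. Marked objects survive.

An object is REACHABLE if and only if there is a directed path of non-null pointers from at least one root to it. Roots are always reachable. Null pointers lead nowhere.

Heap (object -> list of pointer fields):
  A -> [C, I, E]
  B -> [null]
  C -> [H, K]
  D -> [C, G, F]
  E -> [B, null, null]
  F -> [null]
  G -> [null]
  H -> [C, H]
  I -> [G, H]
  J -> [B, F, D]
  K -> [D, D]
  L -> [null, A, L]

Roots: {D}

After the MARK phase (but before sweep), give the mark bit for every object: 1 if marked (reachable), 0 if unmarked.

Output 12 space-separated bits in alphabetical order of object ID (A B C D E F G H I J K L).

Roots: D
Mark D: refs=C G F, marked=D
Mark C: refs=H K, marked=C D
Mark G: refs=null, marked=C D G
Mark F: refs=null, marked=C D F G
Mark H: refs=C H, marked=C D F G H
Mark K: refs=D D, marked=C D F G H K
Unmarked (collected): A B E I J L

Answer: 0 0 1 1 0 1 1 1 0 0 1 0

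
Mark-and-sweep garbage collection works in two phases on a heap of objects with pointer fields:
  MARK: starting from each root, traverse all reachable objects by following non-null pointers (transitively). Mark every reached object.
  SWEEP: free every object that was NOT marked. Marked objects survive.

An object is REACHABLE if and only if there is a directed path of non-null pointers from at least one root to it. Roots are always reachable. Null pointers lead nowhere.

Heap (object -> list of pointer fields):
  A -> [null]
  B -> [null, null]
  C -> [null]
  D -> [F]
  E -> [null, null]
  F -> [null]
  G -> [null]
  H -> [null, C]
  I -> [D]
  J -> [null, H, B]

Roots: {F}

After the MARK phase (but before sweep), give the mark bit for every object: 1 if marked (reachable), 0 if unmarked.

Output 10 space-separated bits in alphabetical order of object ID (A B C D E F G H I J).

Roots: F
Mark F: refs=null, marked=F
Unmarked (collected): A B C D E G H I J

Answer: 0 0 0 0 0 1 0 0 0 0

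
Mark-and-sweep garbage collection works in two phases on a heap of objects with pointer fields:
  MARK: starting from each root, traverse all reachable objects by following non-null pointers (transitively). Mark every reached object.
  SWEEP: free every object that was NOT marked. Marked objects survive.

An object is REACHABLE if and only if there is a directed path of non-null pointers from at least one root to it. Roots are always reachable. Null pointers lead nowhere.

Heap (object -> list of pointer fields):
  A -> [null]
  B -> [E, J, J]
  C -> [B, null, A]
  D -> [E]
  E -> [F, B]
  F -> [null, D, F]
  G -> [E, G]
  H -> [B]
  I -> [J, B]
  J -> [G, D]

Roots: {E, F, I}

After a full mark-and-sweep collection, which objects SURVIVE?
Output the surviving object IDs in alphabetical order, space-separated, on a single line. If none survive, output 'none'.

Roots: E F I
Mark E: refs=F B, marked=E
Mark F: refs=null D F, marked=E F
Mark I: refs=J B, marked=E F I
Mark B: refs=E J J, marked=B E F I
Mark D: refs=E, marked=B D E F I
Mark J: refs=G D, marked=B D E F I J
Mark G: refs=E G, marked=B D E F G I J
Unmarked (collected): A C H

Answer: B D E F G I J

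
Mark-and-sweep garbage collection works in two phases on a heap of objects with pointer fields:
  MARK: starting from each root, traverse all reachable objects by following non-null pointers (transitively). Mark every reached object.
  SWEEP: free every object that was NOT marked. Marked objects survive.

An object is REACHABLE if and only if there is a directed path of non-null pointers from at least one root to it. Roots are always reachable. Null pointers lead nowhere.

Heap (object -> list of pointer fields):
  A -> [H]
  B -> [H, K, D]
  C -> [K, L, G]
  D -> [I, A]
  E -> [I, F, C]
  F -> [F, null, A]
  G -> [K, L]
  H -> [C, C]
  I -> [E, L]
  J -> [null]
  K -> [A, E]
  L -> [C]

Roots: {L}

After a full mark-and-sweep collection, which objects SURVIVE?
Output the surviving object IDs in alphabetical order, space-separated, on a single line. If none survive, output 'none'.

Answer: A C E F G H I K L

Derivation:
Roots: L
Mark L: refs=C, marked=L
Mark C: refs=K L G, marked=C L
Mark K: refs=A E, marked=C K L
Mark G: refs=K L, marked=C G K L
Mark A: refs=H, marked=A C G K L
Mark E: refs=I F C, marked=A C E G K L
Mark H: refs=C C, marked=A C E G H K L
Mark I: refs=E L, marked=A C E G H I K L
Mark F: refs=F null A, marked=A C E F G H I K L
Unmarked (collected): B D J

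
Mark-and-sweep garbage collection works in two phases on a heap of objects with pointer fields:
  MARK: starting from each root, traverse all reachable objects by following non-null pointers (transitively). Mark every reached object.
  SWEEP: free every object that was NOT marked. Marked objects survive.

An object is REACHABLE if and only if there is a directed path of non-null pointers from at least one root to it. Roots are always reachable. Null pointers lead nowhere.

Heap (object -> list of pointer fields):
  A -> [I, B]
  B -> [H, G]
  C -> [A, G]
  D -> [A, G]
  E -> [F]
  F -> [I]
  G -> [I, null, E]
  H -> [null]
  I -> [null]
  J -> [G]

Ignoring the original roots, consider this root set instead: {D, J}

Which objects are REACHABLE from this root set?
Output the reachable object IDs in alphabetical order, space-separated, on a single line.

Roots: D J
Mark D: refs=A G, marked=D
Mark J: refs=G, marked=D J
Mark A: refs=I B, marked=A D J
Mark G: refs=I null E, marked=A D G J
Mark I: refs=null, marked=A D G I J
Mark B: refs=H G, marked=A B D G I J
Mark E: refs=F, marked=A B D E G I J
Mark H: refs=null, marked=A B D E G H I J
Mark F: refs=I, marked=A B D E F G H I J
Unmarked (collected): C

Answer: A B D E F G H I J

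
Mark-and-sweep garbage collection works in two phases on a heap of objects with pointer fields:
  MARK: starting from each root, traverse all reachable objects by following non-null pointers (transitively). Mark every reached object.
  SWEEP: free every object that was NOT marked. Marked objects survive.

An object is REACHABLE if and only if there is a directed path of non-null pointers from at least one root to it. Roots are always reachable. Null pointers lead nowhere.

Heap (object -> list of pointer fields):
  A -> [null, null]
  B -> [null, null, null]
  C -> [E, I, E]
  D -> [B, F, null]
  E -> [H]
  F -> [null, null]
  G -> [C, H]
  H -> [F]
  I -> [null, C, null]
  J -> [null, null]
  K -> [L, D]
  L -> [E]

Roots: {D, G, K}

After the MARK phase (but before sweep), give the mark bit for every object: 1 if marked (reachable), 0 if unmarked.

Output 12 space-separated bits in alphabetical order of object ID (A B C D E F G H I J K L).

Answer: 0 1 1 1 1 1 1 1 1 0 1 1

Derivation:
Roots: D G K
Mark D: refs=B F null, marked=D
Mark G: refs=C H, marked=D G
Mark K: refs=L D, marked=D G K
Mark B: refs=null null null, marked=B D G K
Mark F: refs=null null, marked=B D F G K
Mark C: refs=E I E, marked=B C D F G K
Mark H: refs=F, marked=B C D F G H K
Mark L: refs=E, marked=B C D F G H K L
Mark E: refs=H, marked=B C D E F G H K L
Mark I: refs=null C null, marked=B C D E F G H I K L
Unmarked (collected): A J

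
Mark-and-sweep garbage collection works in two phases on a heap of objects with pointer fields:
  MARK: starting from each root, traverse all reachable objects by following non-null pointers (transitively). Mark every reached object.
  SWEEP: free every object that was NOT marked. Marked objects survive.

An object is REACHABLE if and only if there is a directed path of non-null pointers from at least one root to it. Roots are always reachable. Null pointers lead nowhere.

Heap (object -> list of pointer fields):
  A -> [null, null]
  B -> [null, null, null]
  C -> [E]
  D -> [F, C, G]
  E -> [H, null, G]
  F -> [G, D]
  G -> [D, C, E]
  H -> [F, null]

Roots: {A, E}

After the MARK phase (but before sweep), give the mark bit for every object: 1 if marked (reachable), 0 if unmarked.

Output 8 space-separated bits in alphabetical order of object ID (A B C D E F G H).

Answer: 1 0 1 1 1 1 1 1

Derivation:
Roots: A E
Mark A: refs=null null, marked=A
Mark E: refs=H null G, marked=A E
Mark H: refs=F null, marked=A E H
Mark G: refs=D C E, marked=A E G H
Mark F: refs=G D, marked=A E F G H
Mark D: refs=F C G, marked=A D E F G H
Mark C: refs=E, marked=A C D E F G H
Unmarked (collected): B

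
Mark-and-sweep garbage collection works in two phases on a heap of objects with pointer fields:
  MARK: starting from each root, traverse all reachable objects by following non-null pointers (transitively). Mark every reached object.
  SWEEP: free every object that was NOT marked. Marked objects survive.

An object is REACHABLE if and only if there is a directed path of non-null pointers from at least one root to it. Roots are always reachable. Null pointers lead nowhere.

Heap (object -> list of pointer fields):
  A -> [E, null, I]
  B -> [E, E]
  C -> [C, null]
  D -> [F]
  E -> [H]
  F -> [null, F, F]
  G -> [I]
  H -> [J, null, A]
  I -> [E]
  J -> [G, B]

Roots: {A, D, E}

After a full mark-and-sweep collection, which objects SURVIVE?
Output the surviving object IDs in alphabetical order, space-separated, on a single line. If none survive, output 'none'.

Answer: A B D E F G H I J

Derivation:
Roots: A D E
Mark A: refs=E null I, marked=A
Mark D: refs=F, marked=A D
Mark E: refs=H, marked=A D E
Mark I: refs=E, marked=A D E I
Mark F: refs=null F F, marked=A D E F I
Mark H: refs=J null A, marked=A D E F H I
Mark J: refs=G B, marked=A D E F H I J
Mark G: refs=I, marked=A D E F G H I J
Mark B: refs=E E, marked=A B D E F G H I J
Unmarked (collected): C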